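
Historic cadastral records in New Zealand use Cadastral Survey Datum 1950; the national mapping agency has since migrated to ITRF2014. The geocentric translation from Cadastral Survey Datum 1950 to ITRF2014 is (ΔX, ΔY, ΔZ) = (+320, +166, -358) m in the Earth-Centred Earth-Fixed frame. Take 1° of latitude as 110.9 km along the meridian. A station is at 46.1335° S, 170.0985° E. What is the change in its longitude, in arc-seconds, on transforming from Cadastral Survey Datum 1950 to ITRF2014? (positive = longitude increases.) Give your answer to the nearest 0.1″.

Δλ = -10.2″

sin φ = -0.720956, cos φ = 0.692980, sin λ = 0.171955, cos λ = -0.985105.
East component: ΔE = −sin λ·ΔX + cos λ·ΔY = −(0.171955)(320) + (-0.985105)(166) = -218.55 m.
1° of latitude spans 110900 m; at latitude φ, 1° of longitude spans that × cos φ = 76851.5 m, so Δλ = -218.55 / 76851.5 × 3600 = -10.238″.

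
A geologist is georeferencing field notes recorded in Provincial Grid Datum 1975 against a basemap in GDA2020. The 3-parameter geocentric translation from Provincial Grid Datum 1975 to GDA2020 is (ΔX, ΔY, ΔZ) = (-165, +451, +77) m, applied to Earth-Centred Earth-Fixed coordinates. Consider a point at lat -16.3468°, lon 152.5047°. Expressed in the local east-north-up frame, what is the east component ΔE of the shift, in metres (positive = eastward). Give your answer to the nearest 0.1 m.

ΔE = -323.9 m

The local east axis at (φ, λ) is (−sin λ, cos λ, 0), so ΔE = −sin(152.5047°)·(-165) + cos(152.5047°)·451 = -323.88 m.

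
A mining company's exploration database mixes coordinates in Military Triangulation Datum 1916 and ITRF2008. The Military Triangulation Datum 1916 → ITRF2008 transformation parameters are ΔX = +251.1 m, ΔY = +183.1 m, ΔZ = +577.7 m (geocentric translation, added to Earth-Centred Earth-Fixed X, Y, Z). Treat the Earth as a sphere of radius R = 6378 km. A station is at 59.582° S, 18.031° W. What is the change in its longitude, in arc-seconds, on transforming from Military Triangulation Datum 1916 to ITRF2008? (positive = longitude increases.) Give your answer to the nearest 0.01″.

Δλ = 16.09″

sin φ = -0.862355, cos φ = 0.506305, sin λ = -0.309532, cos λ = 0.950889.
East component: ΔE = −sin λ·ΔX + cos λ·ΔY = −(-0.309532)(251.1) + (0.950889)(183.1) = 251.83 m.
1° of latitude spans πR/180 = 111317 m; at latitude φ, 1° of longitude spans that × cos φ = 56360.4 m, so Δλ = 251.83 / 56360.4 × 3600 = 16.086″.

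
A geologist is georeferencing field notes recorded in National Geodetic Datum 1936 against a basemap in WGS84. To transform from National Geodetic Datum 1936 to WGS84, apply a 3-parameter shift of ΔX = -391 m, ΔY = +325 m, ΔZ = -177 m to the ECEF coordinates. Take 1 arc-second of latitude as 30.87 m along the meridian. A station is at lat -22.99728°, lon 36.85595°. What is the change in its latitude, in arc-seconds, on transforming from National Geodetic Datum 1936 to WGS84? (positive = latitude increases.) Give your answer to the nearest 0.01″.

Δφ = -6.77″

sin φ = -0.390687, cos φ = 0.920523, sin λ = 0.599805, cos λ = 0.800146.
North component: ΔN = −sin φ cos λ·ΔX − sin φ sin λ·ΔY + cos φ·ΔZ = −(-0.390687)(0.800146)(-391) − (-0.390687)(0.599805)(325) + (0.920523)(-177) = -209.00 m.
1° of latitude spans 3600 × 30.87 = 111132 m, so Δφ = -209.00 / 111132 × 3600 = -6.770″.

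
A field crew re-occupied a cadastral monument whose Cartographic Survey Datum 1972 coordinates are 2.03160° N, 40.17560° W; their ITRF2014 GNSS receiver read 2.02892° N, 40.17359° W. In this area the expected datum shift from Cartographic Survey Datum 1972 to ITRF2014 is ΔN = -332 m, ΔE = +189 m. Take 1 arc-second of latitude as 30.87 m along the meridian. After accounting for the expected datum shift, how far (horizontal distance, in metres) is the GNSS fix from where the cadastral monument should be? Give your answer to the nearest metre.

Observed coordinate differences: Δφ = -0.00268°, Δλ = +0.00201°.
Converting to metres (1° lat = 111132 m, cos φ = 0.999371): observed ΔN = -297.8 m, observed ΔE = 223.2 m.
Subtracting the expected shift leaves a residual of -297.8 − (-332) = 34.2 m north and 223.2 − (189) = 34.2 m east.
Residual distance = √(34.2² + 34.2²) = 48.4 m.

48 m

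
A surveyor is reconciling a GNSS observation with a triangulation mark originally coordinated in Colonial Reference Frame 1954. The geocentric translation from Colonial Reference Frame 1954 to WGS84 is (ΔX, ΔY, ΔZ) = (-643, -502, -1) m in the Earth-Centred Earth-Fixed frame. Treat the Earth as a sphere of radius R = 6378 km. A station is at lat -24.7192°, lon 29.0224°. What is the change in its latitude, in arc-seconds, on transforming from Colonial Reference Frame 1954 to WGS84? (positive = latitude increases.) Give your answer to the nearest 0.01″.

Δφ = -10.93″

sin φ = -0.418171, cos φ = 0.908368, sin λ = 0.485152, cos λ = 0.874430.
North component: ΔN = −sin φ cos λ·ΔX − sin φ sin λ·ΔY + cos φ·ΔZ = −(-0.418171)(0.874430)(-643) − (-0.418171)(0.485152)(-502) + (0.908368)(-1) = -337.87 m.
1° of latitude spans πR/180 = 111317 m, so Δφ = -337.87 / 111317 × 3600 = -10.927″.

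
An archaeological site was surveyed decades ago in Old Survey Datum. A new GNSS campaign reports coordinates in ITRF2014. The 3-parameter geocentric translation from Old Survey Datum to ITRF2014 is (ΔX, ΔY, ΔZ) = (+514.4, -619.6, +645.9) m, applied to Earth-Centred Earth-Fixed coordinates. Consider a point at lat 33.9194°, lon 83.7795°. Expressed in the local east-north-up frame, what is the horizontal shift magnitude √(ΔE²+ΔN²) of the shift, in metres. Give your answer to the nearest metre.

At φ = 33.9194°, λ = 83.7795°: sin φ = 0.558026, cos φ = 0.829823, sin λ = 0.994112, cos λ = 0.108355.
ΔE = −sin λ·ΔX + cos λ·ΔY = −(0.994112)·(514.4) + (0.108355)·(-619.6) = -578.51 m.
ΔN = −sin φ cos λ·ΔX − sin φ sin λ·ΔY + cos φ·ΔZ = −(0.558026)(0.108355)(514.4) − (0.558026)(0.994112)(-619.6) + (0.829823)(645.9) = 848.60 m.
Horizontal magnitude = √(ΔE² + ΔN²) = √((-578.51)² + 848.60²) = 1027.03 m.

1027 m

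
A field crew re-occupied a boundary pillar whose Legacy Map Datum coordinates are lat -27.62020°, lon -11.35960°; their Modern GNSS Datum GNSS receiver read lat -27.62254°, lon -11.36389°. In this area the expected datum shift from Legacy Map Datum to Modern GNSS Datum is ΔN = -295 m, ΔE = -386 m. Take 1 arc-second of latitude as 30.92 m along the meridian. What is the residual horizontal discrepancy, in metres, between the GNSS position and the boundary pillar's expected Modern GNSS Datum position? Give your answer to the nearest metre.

Observed coordinate differences: Δφ = -0.00234°, Δλ = -0.00429°.
Converting to metres (1° lat = 111312 m, cos φ = 0.886040): observed ΔN = -260.5 m, observed ΔE = -423.1 m.
Subtracting the expected shift leaves a residual of -260.5 − (-295) = 34.5 m north and -423.1 − (-386) = -37.1 m east.
Residual distance = √(34.5² + (-37.1)²) = 50.7 m.

51 m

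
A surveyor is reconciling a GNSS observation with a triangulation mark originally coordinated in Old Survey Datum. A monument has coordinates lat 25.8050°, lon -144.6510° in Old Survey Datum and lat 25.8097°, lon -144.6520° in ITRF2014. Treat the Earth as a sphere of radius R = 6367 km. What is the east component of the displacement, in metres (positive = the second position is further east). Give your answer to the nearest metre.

Δφ = 25.8097° − 25.8050° = +0.0047°; Δλ = -144.6520° − -144.6510° = -0.0010°.
1° along a meridian = πR/180 = 111125 m.
ΔN = Δφ × 111125 = 522.3 m; ΔE = Δλ × 111125 × cos(25.8050°) = -0.0010 × 111125 × 0.900281 = -100.0 m.

ΔE = -100 m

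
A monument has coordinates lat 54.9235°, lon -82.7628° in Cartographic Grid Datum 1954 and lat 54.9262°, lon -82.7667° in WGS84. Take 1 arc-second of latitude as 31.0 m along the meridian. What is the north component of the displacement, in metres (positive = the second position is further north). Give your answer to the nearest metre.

ΔN = 301 m

Δφ = 54.9262° − 54.9235° = +0.0027°; Δλ = -82.7667° − -82.7628° = -0.0039°.
1° of latitude = 3600 × 31.00 = 111600 m.
ΔN = Δφ × 111600 = 301.3 m; ΔE = Δλ × 111600 × cos(54.9235°) = -0.0039 × 111600 × 0.574670 = -250.1 m.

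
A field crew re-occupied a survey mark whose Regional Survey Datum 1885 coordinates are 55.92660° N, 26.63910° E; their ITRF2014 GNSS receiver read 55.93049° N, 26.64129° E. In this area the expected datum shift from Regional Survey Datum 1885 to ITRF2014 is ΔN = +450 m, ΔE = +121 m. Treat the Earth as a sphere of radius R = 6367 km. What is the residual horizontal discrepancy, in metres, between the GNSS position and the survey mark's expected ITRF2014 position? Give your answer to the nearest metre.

23 m

Observed coordinate differences: Δφ = +0.00389°, Δλ = +0.00219°.
Converting to metres (1° lat = 111125 m, cos φ = 0.560255): observed ΔN = 432.3 m, observed ΔE = 136.3 m.
Subtracting the expected shift leaves a residual of 432.3 − (450) = -17.7 m north and 136.3 − (121) = 15.3 m east.
Residual distance = √((-17.7)² + 15.3²) = 23.4 m.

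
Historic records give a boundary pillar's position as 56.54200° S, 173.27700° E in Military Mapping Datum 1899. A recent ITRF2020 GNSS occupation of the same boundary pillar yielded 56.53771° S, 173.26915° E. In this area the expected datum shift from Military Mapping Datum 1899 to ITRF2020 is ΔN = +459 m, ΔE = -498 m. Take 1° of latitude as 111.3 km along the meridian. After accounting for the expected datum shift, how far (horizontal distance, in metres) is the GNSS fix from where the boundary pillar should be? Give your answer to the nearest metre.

Observed coordinate differences: Δφ = +0.00429°, Δλ = -0.00785°.
Converting to metres (1° lat = 111300 m, cos φ = 0.551326): observed ΔN = 477.5 m, observed ΔE = -481.7 m.
Subtracting the expected shift leaves a residual of 477.5 − (459) = 18.5 m north and -481.7 − (-498) = 16.3 m east.
Residual distance = √(18.5² + 16.3²) = 24.6 m.

25 m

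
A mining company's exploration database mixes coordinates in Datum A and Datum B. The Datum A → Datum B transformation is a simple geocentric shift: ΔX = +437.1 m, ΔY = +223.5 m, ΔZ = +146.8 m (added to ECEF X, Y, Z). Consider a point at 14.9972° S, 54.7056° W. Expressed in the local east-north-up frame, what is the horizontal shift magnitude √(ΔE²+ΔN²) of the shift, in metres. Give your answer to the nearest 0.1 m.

The local east axis at (φ, λ) is (−sin λ, cos λ, 0), so ΔE = −sin(-54.7056°)·437.1 + cos(-54.7056°)·223.5 = 485.89 m.
The local north axis is (−sin φ cos λ, −sin φ sin λ, cos φ), giving ΔN = 65.352 − 47.205 + 141.800 = 159.95 m.
Horizontal magnitude = √(ΔE² + ΔN²) = √(485.89² + 159.95²) = 511.54 m.

511.5 m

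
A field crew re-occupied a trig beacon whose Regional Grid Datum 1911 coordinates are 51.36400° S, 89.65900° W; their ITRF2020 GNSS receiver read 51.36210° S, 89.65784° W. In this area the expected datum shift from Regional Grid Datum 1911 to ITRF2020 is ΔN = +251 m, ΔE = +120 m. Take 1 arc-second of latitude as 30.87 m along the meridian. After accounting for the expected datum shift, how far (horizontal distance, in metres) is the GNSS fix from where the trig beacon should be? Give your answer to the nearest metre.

Observed coordinate differences: Δφ = +0.00190°, Δλ = +0.00116°.
Converting to metres (1° lat = 111132 m, cos φ = 0.624371): observed ΔN = 211.2 m, observed ΔE = 80.5 m.
Subtracting the expected shift leaves a residual of 211.2 − (251) = -39.8 m north and 80.5 − (120) = -39.5 m east.
Residual distance = √((-39.8)² + (-39.5)²) = 56.1 m.

56 m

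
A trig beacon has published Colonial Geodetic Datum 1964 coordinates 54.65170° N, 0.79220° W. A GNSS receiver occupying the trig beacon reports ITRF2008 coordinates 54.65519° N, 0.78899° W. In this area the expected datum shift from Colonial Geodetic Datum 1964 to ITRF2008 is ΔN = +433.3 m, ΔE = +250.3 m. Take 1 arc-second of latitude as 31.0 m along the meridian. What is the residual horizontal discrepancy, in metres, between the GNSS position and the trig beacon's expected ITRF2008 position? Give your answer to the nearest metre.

61 m

Observed coordinate differences: Δφ = +0.00349°, Δλ = +0.00321°.
Converting to metres (1° lat = 111600 m, cos φ = 0.578545): observed ΔN = 389.5 m, observed ΔE = 207.3 m.
Subtracting the expected shift leaves a residual of 389.5 − (433.3) = -43.8 m north and 207.3 − (250.3) = -43.0 m east.
Residual distance = √((-43.8)² + (-43.0)²) = 61.4 m.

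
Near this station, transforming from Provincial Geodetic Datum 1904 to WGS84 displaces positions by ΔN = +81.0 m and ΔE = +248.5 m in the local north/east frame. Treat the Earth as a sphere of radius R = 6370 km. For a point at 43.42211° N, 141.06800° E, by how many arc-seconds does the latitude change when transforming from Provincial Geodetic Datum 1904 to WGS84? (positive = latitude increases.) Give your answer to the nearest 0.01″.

Δφ = 2.62″

On a sphere of radius R, 1 rad of latitude = R, so Δφ = ΔN / R = 81.0 / 6370000 = 1.2716e-05 rad = 2.623″.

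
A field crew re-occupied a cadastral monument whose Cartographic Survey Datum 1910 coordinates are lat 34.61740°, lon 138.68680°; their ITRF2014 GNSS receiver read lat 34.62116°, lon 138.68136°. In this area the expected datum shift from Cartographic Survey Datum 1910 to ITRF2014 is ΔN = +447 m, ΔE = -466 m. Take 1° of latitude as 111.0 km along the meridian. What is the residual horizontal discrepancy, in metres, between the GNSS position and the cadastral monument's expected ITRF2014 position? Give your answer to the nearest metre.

43 m

Observed coordinate differences: Δφ = +0.00376°, Δλ = -0.00544°.
Converting to metres (1° lat = 111000 m, cos φ = 0.822964): observed ΔN = 417.4 m, observed ΔE = -496.9 m.
Subtracting the expected shift leaves a residual of 417.4 − (447) = -29.6 m north and -496.9 − (-466) = -30.9 m east.
Residual distance = √((-29.6)² + (-30.9)²) = 42.8 m.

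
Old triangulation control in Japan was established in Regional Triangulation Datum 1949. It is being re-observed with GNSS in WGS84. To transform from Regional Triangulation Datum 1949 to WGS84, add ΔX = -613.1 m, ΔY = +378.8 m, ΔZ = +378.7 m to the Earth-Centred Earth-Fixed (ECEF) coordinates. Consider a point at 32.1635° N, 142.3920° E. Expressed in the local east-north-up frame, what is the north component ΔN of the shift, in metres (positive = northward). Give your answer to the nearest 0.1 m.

At φ = 32.1635°, λ = 142.3920°: sin φ = 0.532337, cos φ = 0.846532, sin λ = 0.610256, cos λ = -0.792204.
ΔN = −sin φ cos λ·ΔX − sin φ sin λ·ΔY + cos φ·ΔZ = −(0.532337)(-0.792204)(-613.1) − (0.532337)(0.610256)(378.8) + (0.846532)(378.7) = -61.03 m.

ΔN = -61.0 m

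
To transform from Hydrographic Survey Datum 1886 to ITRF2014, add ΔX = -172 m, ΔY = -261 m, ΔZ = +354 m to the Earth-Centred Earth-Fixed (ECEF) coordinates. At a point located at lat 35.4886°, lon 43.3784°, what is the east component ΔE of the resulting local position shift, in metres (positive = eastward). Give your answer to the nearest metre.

ΔE = -72 m

At φ = 35.4886°, λ = 43.3784°: sin φ = 0.580541, cos φ = 0.814231, sin λ = 0.686814, cos λ = 0.726834.
ΔE = −sin λ·ΔX + cos λ·ΔY = −(0.686814)·(-172) + (0.726834)·(-261) = -71.57 m.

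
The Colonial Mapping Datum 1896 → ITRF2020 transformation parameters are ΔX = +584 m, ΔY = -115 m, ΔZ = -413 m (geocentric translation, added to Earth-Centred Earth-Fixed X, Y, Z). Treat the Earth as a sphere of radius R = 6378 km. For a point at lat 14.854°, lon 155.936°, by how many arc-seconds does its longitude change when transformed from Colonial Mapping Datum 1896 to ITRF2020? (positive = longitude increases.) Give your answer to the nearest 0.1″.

Δλ = -4.5″

sin φ = 0.256357, cos φ = 0.966582, sin λ = 0.407757, cos λ = -0.913091.
East component: ΔE = −sin λ·ΔX + cos λ·ΔY = −(0.407757)(584) + (-0.913091)(-115) = -133.12 m.
1° of latitude spans πR/180 = 111317 m; at latitude φ, 1° of longitude spans that × cos φ = 107597.1 m, so Δλ = -133.12 / 107597.1 × 3600 = -4.454″.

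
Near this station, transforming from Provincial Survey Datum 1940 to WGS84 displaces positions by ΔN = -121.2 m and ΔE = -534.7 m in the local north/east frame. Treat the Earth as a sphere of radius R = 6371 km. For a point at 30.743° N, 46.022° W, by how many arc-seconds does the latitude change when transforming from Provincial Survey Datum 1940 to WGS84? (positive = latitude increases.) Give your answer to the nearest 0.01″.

On a sphere of radius R, 1 rad of latitude = R, so Δφ = ΔN / R = -121.2 / 6371000 = -1.9024e-05 rad = -3.924″.

Δφ = -3.92″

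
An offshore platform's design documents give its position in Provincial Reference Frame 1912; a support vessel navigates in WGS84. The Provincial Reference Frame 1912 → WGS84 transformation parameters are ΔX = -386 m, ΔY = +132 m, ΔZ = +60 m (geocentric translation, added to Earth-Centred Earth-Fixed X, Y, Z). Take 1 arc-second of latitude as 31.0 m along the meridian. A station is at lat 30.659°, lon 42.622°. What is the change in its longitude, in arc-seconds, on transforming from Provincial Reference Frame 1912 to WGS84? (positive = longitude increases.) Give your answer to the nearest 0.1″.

Δλ = 13.4″

sin φ = 0.509927, cos φ = 0.860217, sin λ = 0.677159, cos λ = 0.735837.
East component: ΔE = −sin λ·ΔX + cos λ·ΔY = −(0.677159)(-386) + (0.735837)(132) = 358.51 m.
1° of latitude spans 3600 × 31.00 = 111600 m; at latitude φ, 1° of longitude spans that × cos φ = 96000.3 m, so Δλ = 358.51 / 96000.3 × 3600 = 13.444″.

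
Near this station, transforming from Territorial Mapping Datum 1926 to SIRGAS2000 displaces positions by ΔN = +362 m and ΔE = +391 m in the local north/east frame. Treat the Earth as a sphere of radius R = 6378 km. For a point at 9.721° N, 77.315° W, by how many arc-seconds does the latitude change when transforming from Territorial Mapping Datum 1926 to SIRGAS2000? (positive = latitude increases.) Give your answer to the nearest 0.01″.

On a sphere of radius R, 1 rad of latitude = R, so Δφ = ΔN / R = 362.0 / 6378000 = 5.6758e-05 rad = 11.707″.

Δφ = 11.71″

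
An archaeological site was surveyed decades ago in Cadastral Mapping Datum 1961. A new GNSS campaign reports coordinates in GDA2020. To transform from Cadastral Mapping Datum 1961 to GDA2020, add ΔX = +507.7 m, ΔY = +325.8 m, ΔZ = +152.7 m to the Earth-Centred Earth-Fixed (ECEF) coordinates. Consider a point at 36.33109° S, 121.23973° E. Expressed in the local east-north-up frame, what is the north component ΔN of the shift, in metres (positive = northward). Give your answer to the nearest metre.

ΔN = 132 m

At φ = -36.33109°, λ = 121.23973°: sin φ = -0.592450, cos φ = 0.805607, sin λ = 0.855005, cos λ = -0.518620.
ΔN = −sin φ cos λ·ΔX − sin φ sin λ·ΔY + cos φ·ΔZ = −(-0.592450)(-0.518620)(507.7) − (-0.592450)(0.855005)(325.8) + (0.805607)(152.7) = 132.06 m.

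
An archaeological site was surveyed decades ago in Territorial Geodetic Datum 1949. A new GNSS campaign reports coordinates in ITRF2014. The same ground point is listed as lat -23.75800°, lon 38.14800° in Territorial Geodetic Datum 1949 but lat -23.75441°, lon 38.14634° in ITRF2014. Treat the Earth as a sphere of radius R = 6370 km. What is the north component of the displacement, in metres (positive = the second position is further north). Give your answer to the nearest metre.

Δφ = -23.75441° − -23.75800° = +0.00359°; Δλ = 38.14634° − 38.14800° = -0.00166°.
1° along a meridian = πR/180 = 111177 m.
ΔN = Δφ × 111177 = 399.1 m; ΔE = Δλ × 111177 × cos(-23.75800°) = -0.00166 × 111177 × 0.915255 = -168.9 m.

ΔN = 399 m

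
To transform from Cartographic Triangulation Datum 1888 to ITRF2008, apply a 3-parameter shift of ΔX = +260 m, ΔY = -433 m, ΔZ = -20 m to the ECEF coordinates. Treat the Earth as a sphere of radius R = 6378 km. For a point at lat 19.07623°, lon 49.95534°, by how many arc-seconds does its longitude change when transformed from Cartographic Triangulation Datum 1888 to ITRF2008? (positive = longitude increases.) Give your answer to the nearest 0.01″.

sin φ = 0.326826, cos φ = 0.945085, sin λ = 0.765543, cos λ = 0.643385.
East component: ΔE = −sin λ·ΔX + cos λ·ΔY = −(0.765543)(260) + (0.643385)(-433) = -477.63 m.
1° of latitude spans πR/180 = 111317 m; at latitude φ, 1° of longitude spans that × cos φ = 105204.1 m, so Δλ = -477.63 / 105204.1 × 3600 = -16.344″.

Δλ = -16.34″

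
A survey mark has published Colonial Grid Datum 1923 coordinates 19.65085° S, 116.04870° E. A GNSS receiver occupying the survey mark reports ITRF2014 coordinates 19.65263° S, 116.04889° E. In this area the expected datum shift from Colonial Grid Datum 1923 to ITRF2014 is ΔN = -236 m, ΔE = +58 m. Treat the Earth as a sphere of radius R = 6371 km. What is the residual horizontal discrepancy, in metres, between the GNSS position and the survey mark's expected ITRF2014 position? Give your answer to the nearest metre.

54 m

Observed coordinate differences: Δφ = -0.00178°, Δλ = +0.00019°.
Converting to metres (1° lat = 111195 m, cos φ = 0.941759): observed ΔN = -197.9 m, observed ΔE = 19.9 m.
Subtracting the expected shift leaves a residual of -197.9 − (-236) = 38.1 m north and 19.9 − (58) = -38.1 m east.
Residual distance = √(38.1² + (-38.1)²) = 53.9 m.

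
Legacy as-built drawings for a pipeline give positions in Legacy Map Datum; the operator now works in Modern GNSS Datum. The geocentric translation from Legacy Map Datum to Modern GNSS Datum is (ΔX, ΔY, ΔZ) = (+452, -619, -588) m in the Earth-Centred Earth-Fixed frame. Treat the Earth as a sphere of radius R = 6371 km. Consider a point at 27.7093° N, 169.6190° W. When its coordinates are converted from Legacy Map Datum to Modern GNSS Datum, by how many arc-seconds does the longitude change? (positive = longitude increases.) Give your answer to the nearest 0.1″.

sin φ = 0.464986, cos φ = 0.885318, sin λ = -0.180193, cos λ = -0.983631.
East component: ΔE = −sin λ·ΔX + cos λ·ΔY = −(-0.180193)(452) + (-0.983631)(-619) = 690.31 m.
1° of latitude spans πR/180 = 111195 m; at latitude φ, 1° of longitude spans that × cos φ = 98442.9 m, so Δλ = 690.31 / 98442.9 × 3600 = 25.244″.

Δλ = 25.2″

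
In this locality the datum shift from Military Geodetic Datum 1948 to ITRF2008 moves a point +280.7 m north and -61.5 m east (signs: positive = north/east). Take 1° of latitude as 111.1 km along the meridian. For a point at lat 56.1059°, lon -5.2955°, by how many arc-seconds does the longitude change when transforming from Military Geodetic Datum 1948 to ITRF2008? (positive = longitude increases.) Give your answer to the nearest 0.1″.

Δλ = -3.6″

At latitude 56.1059°, cos φ = 0.557660.
1° of longitude at this latitude = 111.1 × cos φ = 61.96 km, so Δλ = -61.5 / 61956.0 = -0.0009926° = -3.574″.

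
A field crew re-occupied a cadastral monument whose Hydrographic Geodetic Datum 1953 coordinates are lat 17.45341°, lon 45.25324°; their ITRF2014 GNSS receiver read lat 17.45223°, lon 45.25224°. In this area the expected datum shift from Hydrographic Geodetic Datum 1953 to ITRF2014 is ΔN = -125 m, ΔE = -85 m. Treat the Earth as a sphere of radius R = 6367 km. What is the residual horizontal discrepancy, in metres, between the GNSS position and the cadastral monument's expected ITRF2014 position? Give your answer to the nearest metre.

22 m

Observed coordinate differences: Δφ = -0.00118°, Δλ = -0.00100°.
Converting to metres (1° lat = 111125 m, cos φ = 0.953961): observed ΔN = -131.1 m, observed ΔE = -106.0 m.
Subtracting the expected shift leaves a residual of -131.1 − (-125) = -6.1 m north and -106.0 − (-85) = -21.0 m east.
Residual distance = √((-6.1)² + (-21.0)²) = 21.9 m.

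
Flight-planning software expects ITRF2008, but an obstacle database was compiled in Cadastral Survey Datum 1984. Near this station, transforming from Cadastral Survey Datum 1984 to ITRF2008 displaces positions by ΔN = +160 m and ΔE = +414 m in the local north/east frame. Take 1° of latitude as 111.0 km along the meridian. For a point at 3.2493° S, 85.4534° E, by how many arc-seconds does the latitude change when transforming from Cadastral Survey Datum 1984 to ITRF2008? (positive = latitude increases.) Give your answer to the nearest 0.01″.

Δφ = 5.19″

1° of latitude = 111.0 km, so Δφ = 160.0 / 111000 = 0.0014414° = 5.189″.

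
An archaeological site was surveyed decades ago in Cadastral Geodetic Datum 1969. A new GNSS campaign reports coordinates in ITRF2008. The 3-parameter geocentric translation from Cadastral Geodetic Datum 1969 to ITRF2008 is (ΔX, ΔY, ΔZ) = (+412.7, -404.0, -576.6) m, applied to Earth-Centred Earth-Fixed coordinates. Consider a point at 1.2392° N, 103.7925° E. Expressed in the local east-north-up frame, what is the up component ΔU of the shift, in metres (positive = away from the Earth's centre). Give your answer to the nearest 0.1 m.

At φ = 1.2392°, λ = 103.7925°: sin φ = 0.021626, cos φ = 0.999766, sin λ = 0.971165, cos λ = -0.238406.
ΔU = cos φ cos λ·ΔX + cos φ sin λ·ΔY + sin φ·ΔZ = (0.999766)(-0.238406)(412.7) + (0.999766)(0.971165)(-404.0) + (0.021626)(-576.6) = -503.10 m.

ΔU = -503.1 m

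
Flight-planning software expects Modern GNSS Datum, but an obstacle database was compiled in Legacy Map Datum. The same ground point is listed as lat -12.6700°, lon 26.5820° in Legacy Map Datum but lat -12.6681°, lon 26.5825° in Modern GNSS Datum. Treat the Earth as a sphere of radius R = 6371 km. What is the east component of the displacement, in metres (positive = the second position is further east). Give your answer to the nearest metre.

ΔE = 54 m

Δφ = -12.6681° − -12.6700° = +0.0019°; Δλ = 26.5825° − 26.5820° = +0.0005°.
1° along a meridian = πR/180 = 111195 m.
ΔN = Δφ × 111195 = 211.3 m; ΔE = Δλ × 111195 × cos(-12.6700°) = +0.0005 × 111195 × 0.975650 = 54.2 m.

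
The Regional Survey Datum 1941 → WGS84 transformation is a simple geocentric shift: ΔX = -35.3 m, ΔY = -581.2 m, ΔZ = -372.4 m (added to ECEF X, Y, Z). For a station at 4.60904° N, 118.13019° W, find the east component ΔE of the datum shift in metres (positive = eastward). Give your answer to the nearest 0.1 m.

The local east axis at (φ, λ) is (−sin λ, cos λ, 0), so ΔE = −sin(-118.13019°)·(-35.3) + cos(-118.13019°)·(-581.2) = 242.89 m.

ΔE = 242.9 m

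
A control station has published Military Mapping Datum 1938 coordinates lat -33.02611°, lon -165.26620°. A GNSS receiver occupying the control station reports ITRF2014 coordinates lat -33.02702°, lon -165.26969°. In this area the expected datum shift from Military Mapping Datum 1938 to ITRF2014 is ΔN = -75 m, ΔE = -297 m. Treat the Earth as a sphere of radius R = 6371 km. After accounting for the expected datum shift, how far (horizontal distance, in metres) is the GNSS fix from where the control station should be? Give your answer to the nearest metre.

39 m

Observed coordinate differences: Δφ = -0.00091°, Δλ = -0.00349°.
Converting to metres (1° lat = 111195 m, cos φ = 0.838422): observed ΔN = -101.2 m, observed ΔE = -325.4 m.
Subtracting the expected shift leaves a residual of -101.2 − (-75) = -26.2 m north and -325.4 − (-297) = -28.4 m east.
Residual distance = √((-26.2)² + (-28.4)²) = 38.6 m.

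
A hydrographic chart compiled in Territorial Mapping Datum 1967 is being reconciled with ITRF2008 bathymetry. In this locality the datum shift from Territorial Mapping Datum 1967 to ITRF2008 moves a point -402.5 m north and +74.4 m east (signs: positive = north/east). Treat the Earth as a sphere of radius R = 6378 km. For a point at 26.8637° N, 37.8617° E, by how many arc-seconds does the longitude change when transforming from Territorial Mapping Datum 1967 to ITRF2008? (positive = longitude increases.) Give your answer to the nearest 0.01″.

At latitude 26.8637°, cos φ = 0.892084.
One radian of longitude at latitude φ spans R cos φ, so Δλ = ΔE / (R cos φ) = 74.4 / (6378000 × 0.892084) = 1.3076e-05 rad = 2.697″.

Δλ = 2.70″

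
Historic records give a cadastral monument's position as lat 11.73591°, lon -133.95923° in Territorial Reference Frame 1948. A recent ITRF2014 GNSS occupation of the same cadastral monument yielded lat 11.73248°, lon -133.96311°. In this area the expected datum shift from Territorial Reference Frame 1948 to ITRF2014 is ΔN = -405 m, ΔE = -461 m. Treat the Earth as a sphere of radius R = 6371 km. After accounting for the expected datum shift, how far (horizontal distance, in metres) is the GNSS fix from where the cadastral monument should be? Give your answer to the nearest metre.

Observed coordinate differences: Δφ = -0.00343°, Δλ = -0.00388°.
Converting to metres (1° lat = 111195 m, cos φ = 0.979096): observed ΔN = -381.4 m, observed ΔE = -422.4 m.
Subtracting the expected shift leaves a residual of -381.4 − (-405) = 23.6 m north and -422.4 − (-461) = 38.6 m east.
Residual distance = √(23.6² + 38.6²) = 45.2 m.

45 m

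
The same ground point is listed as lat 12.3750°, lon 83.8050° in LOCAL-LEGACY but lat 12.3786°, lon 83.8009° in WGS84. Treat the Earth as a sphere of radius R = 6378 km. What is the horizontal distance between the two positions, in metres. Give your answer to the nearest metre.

Δφ = 12.3786° − 12.3750° = +0.0036°; Δλ = 83.8009° − 83.8050° = -0.0041°.
1° along a meridian = πR/180 = 111317 m.
ΔN = Δφ × 111317 = 400.7 m; ΔE = Δλ × 111317 × cos(12.3750°) = -0.0041 × 111317 × 0.976766 = -445.8 m.
Distance = √(ΔE² + ΔN²) = √((-445.8)² + 400.7²) = 599.4 m.

599 m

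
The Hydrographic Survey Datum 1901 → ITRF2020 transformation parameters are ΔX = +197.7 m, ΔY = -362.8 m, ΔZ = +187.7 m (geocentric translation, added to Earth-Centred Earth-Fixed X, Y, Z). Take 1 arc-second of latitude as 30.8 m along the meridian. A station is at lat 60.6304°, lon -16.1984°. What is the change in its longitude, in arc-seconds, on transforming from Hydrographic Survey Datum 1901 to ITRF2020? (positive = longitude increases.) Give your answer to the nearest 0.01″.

sin φ = 0.871474, cos φ = 0.490441, sin λ = -0.278964, cos λ = 0.960301.
East component: ΔE = −sin λ·ΔX + cos λ·ΔY = −(-0.278964)(197.7) + (0.960301)(-362.8) = -293.25 m.
1° of latitude spans 3600 × 30.80 = 110880 m; at latitude φ, 1° of longitude spans that × cos φ = 54380.1 m, so Δλ = -293.25 / 54380.1 × 3600 = -19.413″.

Δλ = -19.41″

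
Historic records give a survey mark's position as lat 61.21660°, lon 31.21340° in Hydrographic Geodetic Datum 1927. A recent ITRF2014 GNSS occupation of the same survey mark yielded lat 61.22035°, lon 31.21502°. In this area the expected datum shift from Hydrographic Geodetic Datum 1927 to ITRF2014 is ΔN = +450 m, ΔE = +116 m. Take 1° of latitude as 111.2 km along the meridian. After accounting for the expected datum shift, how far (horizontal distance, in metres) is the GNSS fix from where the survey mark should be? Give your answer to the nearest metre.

44 m

Observed coordinate differences: Δφ = +0.00375°, Δλ = +0.00162°.
Converting to metres (1° lat = 111200 m, cos φ = 0.481500): observed ΔN = 417.0 m, observed ΔE = 86.7 m.
Subtracting the expected shift leaves a residual of 417.0 − (450) = -33.0 m north and 86.7 − (116) = -29.3 m east.
Residual distance = √((-33.0)² + (-29.3)²) = 44.1 m.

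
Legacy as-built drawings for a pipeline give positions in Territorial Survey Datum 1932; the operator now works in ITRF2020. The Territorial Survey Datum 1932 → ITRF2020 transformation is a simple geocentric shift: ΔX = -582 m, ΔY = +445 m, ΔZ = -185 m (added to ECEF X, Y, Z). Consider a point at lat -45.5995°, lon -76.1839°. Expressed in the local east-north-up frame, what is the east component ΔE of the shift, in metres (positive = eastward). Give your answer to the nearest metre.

ΔE = -459 m

The local east axis at (φ, λ) is (−sin λ, cos λ, 0), so ΔE = −sin(-76.1839°)·(-582) + cos(-76.1839°)·445 = -458.89 m.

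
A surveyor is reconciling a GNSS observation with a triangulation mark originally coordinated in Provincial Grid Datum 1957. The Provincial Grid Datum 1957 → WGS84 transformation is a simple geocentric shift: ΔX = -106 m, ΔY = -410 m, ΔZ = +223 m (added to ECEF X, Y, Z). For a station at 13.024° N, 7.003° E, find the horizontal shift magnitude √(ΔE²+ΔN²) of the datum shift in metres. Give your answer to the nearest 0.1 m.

At φ = 13.024°, λ = 7.003°: sin φ = 0.225359, cos φ = 0.974276, sin λ = 0.121921, cos λ = 0.992540.
ΔE = −sin λ·ΔX + cos λ·ΔY = −(0.121921)·(-106) + (0.992540)·(-410) = -394.02 m.
ΔN = −sin φ cos λ·ΔX − sin φ sin λ·ΔY + cos φ·ΔZ = −(0.225359)(0.992540)(-106) − (0.225359)(0.121921)(-410) + (0.974276)(223) = 252.24 m.
Horizontal magnitude = √(ΔE² + ΔN²) = √((-394.02)² + 252.24²) = 467.84 m.

467.8 m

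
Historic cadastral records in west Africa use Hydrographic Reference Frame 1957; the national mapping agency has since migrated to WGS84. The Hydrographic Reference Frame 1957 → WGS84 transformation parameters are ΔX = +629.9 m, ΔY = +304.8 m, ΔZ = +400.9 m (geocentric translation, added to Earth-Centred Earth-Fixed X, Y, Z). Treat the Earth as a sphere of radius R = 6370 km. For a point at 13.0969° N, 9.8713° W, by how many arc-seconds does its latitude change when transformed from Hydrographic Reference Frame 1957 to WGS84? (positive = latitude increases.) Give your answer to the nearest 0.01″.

Δφ = 8.47″

sin φ = 0.226599, cos φ = 0.973988, sin λ = -0.171436, cos λ = 0.985195.
North component: ΔN = −sin φ cos λ·ΔX − sin φ sin λ·ΔY + cos φ·ΔZ = −(0.226599)(0.985195)(629.9) − (0.226599)(-0.171436)(304.8) + (0.973988)(400.9) = 261.69 m.
1° of latitude spans πR/180 = 111177 m, so Δφ = 261.69 / 111177 × 3600 = 8.474″.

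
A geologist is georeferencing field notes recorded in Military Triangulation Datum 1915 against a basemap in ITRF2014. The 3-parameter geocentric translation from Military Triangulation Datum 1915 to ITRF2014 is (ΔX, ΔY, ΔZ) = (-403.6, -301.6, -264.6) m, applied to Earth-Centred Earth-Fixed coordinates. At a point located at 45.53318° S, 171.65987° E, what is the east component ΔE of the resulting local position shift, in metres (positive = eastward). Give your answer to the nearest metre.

ΔE = 357 m

The local east axis at (φ, λ) is (−sin λ, cos λ, 0), so ΔE = −sin(171.65987°)·(-403.6) + cos(171.65987°)·(-301.6) = 356.95 m.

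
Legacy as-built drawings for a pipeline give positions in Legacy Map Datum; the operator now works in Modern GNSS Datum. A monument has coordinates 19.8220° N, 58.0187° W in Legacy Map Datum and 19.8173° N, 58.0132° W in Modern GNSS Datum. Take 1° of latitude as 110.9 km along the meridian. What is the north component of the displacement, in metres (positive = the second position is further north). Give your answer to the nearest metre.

Δφ = 19.8173° − 19.8220° = -0.0047°; Δλ = -58.0132° − -58.0187° = +0.0055°.
ΔN = Δφ × 110900 = -521.2 m; ΔE = Δλ × 110900 × cos(19.8220°) = +0.0055 × 110900 × 0.940751 = 573.8 m.

ΔN = -521 m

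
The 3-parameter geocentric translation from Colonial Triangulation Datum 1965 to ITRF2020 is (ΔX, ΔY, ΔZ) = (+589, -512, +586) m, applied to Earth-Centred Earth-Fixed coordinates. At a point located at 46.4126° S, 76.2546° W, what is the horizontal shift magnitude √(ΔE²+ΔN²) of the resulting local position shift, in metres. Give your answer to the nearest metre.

At φ = -46.4126°, λ = -76.2546°: sin φ = -0.724323, cos φ = 0.689460, sin λ = -0.971361, cos λ = 0.237608.
ΔE = −sin λ·ΔX + cos λ·ΔY = −(-0.971361)·(589) + (0.237608)·(-512) = 450.48 m.
ΔN = −sin φ cos λ·ΔX − sin φ sin λ·ΔY + cos φ·ΔZ = −(-0.724323)(0.237608)(589) − (-0.724323)(-0.971361)(-512) + (0.689460)(586) = 865.63 m.
Horizontal magnitude = √(ΔE² + ΔN²) = √(450.48² + 865.63²) = 975.83 m.

976 m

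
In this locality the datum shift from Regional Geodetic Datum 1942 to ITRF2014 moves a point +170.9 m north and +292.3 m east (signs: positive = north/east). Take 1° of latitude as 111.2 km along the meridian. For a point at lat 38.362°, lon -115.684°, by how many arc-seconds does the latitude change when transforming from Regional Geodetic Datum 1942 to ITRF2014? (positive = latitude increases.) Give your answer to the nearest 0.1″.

Δφ = 5.5″

1° of latitude = 111.2 km, so Δφ = 170.9 / 111200 = 0.0015369° = 5.533″.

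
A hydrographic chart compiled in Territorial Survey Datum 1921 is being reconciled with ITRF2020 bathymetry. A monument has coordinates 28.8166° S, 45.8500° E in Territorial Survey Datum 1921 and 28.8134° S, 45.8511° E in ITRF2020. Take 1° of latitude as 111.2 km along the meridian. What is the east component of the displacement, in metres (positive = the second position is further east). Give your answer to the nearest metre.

ΔE = 107 m

Δφ = -28.8134° − -28.8166° = +0.0032°; Δλ = 45.8511° − 45.8500° = +0.0011°.
ΔN = Δφ × 111200 = 355.8 m; ΔE = Δλ × 111200 × cos(-28.8166°) = +0.0011 × 111200 × 0.876167 = 107.2 m.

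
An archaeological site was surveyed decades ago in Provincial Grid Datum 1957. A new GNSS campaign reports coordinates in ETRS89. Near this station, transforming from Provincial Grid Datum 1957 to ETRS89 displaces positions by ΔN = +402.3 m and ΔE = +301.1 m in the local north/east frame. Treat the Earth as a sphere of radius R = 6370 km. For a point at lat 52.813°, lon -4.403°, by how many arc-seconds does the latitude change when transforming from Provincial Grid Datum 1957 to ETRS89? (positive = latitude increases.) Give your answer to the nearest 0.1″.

On a sphere of radius R, 1 rad of latitude = R, so Δφ = ΔN / R = 402.3 / 6370000 = 6.3155e-05 rad = 13.027″.

Δφ = 13.0″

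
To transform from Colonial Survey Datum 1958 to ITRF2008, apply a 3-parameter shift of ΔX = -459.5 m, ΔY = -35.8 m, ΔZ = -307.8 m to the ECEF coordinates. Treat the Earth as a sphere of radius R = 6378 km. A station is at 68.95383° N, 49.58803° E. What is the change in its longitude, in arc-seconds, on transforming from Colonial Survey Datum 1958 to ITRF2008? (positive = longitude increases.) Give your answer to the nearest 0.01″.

Δλ = 29.42″

sin φ = 0.933291, cos φ = 0.359120, sin λ = 0.761403, cos λ = 0.648279.
East component: ΔE = −sin λ·ΔX + cos λ·ΔY = −(0.761403)(-459.5) + (0.648279)(-35.8) = 326.66 m.
1° of latitude spans πR/180 = 111317 m; at latitude φ, 1° of longitude spans that × cos φ = 39976.2 m, so Δλ = 326.66 / 39976.2 × 3600 = 29.417″.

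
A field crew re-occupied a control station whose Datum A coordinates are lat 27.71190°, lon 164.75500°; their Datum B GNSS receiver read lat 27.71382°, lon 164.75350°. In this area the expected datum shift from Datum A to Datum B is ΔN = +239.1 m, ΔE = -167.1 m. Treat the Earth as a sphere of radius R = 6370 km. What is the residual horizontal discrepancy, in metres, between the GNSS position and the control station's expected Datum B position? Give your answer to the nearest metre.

Observed coordinate differences: Δφ = +0.00192°, Δλ = -0.00150°.
Converting to metres (1° lat = 111177 m, cos φ = 0.885297): observed ΔN = 213.5 m, observed ΔE = -147.6 m.
Subtracting the expected shift leaves a residual of 213.5 − (239.1) = -25.6 m north and -147.6 − (-167.1) = 19.5 m east.
Residual distance = √((-25.6)² + 19.5²) = 32.2 m.

32 m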